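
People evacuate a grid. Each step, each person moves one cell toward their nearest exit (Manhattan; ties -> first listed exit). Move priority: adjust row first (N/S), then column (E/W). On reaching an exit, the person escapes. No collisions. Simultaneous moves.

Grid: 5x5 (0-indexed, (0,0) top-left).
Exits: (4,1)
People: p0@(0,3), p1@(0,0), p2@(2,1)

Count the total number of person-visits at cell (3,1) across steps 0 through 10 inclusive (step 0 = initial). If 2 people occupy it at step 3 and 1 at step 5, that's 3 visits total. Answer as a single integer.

Step 0: p0@(0,3) p1@(0,0) p2@(2,1) -> at (3,1): 0 [-], cum=0
Step 1: p0@(1,3) p1@(1,0) p2@(3,1) -> at (3,1): 1 [p2], cum=1
Step 2: p0@(2,3) p1@(2,0) p2@ESC -> at (3,1): 0 [-], cum=1
Step 3: p0@(3,3) p1@(3,0) p2@ESC -> at (3,1): 0 [-], cum=1
Step 4: p0@(4,3) p1@(4,0) p2@ESC -> at (3,1): 0 [-], cum=1
Step 5: p0@(4,2) p1@ESC p2@ESC -> at (3,1): 0 [-], cum=1
Step 6: p0@ESC p1@ESC p2@ESC -> at (3,1): 0 [-], cum=1
Total visits = 1

Answer: 1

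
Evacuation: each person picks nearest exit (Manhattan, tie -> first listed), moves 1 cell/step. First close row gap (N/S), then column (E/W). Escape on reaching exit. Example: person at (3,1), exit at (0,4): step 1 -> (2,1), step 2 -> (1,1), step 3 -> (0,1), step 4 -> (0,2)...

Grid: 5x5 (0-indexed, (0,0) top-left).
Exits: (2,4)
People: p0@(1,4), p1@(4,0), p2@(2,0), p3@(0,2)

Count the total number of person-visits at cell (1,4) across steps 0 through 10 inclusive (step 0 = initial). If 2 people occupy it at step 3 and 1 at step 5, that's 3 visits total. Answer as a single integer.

Step 0: p0@(1,4) p1@(4,0) p2@(2,0) p3@(0,2) -> at (1,4): 1 [p0], cum=1
Step 1: p0@ESC p1@(3,0) p2@(2,1) p3@(1,2) -> at (1,4): 0 [-], cum=1
Step 2: p0@ESC p1@(2,0) p2@(2,2) p3@(2,2) -> at (1,4): 0 [-], cum=1
Step 3: p0@ESC p1@(2,1) p2@(2,3) p3@(2,3) -> at (1,4): 0 [-], cum=1
Step 4: p0@ESC p1@(2,2) p2@ESC p3@ESC -> at (1,4): 0 [-], cum=1
Step 5: p0@ESC p1@(2,3) p2@ESC p3@ESC -> at (1,4): 0 [-], cum=1
Step 6: p0@ESC p1@ESC p2@ESC p3@ESC -> at (1,4): 0 [-], cum=1
Total visits = 1

Answer: 1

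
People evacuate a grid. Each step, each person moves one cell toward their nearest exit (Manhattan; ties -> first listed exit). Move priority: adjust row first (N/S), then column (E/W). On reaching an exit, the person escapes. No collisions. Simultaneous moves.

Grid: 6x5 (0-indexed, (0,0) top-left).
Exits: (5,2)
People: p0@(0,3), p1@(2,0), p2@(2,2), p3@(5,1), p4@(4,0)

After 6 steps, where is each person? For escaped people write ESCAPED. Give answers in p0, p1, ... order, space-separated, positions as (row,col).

Step 1: p0:(0,3)->(1,3) | p1:(2,0)->(3,0) | p2:(2,2)->(3,2) | p3:(5,1)->(5,2)->EXIT | p4:(4,0)->(5,0)
Step 2: p0:(1,3)->(2,3) | p1:(3,0)->(4,0) | p2:(3,2)->(4,2) | p3:escaped | p4:(5,0)->(5,1)
Step 3: p0:(2,3)->(3,3) | p1:(4,0)->(5,0) | p2:(4,2)->(5,2)->EXIT | p3:escaped | p4:(5,1)->(5,2)->EXIT
Step 4: p0:(3,3)->(4,3) | p1:(5,0)->(5,1) | p2:escaped | p3:escaped | p4:escaped
Step 5: p0:(4,3)->(5,3) | p1:(5,1)->(5,2)->EXIT | p2:escaped | p3:escaped | p4:escaped
Step 6: p0:(5,3)->(5,2)->EXIT | p1:escaped | p2:escaped | p3:escaped | p4:escaped

ESCAPED ESCAPED ESCAPED ESCAPED ESCAPED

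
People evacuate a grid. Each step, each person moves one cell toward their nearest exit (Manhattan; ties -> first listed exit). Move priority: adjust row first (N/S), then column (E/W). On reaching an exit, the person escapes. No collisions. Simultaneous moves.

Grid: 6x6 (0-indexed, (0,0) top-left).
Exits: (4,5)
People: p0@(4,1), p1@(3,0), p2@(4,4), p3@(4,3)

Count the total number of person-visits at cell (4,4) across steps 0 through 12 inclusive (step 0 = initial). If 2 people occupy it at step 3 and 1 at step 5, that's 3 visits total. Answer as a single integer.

Step 0: p0@(4,1) p1@(3,0) p2@(4,4) p3@(4,3) -> at (4,4): 1 [p2], cum=1
Step 1: p0@(4,2) p1@(4,0) p2@ESC p3@(4,4) -> at (4,4): 1 [p3], cum=2
Step 2: p0@(4,3) p1@(4,1) p2@ESC p3@ESC -> at (4,4): 0 [-], cum=2
Step 3: p0@(4,4) p1@(4,2) p2@ESC p3@ESC -> at (4,4): 1 [p0], cum=3
Step 4: p0@ESC p1@(4,3) p2@ESC p3@ESC -> at (4,4): 0 [-], cum=3
Step 5: p0@ESC p1@(4,4) p2@ESC p3@ESC -> at (4,4): 1 [p1], cum=4
Step 6: p0@ESC p1@ESC p2@ESC p3@ESC -> at (4,4): 0 [-], cum=4
Total visits = 4

Answer: 4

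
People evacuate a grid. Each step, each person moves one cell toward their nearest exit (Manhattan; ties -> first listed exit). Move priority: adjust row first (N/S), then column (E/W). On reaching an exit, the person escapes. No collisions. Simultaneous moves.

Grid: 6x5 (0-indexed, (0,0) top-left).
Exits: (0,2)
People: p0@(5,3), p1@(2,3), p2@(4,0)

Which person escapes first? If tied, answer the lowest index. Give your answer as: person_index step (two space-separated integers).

Answer: 1 3

Derivation:
Step 1: p0:(5,3)->(4,3) | p1:(2,3)->(1,3) | p2:(4,0)->(3,0)
Step 2: p0:(4,3)->(3,3) | p1:(1,3)->(0,3) | p2:(3,0)->(2,0)
Step 3: p0:(3,3)->(2,3) | p1:(0,3)->(0,2)->EXIT | p2:(2,0)->(1,0)
Step 4: p0:(2,3)->(1,3) | p1:escaped | p2:(1,0)->(0,0)
Step 5: p0:(1,3)->(0,3) | p1:escaped | p2:(0,0)->(0,1)
Step 6: p0:(0,3)->(0,2)->EXIT | p1:escaped | p2:(0,1)->(0,2)->EXIT
Exit steps: [6, 3, 6]
First to escape: p1 at step 3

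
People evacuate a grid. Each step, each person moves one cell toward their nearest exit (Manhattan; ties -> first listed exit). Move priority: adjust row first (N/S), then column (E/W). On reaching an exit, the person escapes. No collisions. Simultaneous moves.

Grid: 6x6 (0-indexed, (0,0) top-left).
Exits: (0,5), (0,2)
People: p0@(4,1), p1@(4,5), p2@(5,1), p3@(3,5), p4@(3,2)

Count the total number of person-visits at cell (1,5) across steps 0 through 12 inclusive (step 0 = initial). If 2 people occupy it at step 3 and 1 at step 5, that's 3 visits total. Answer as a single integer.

Step 0: p0@(4,1) p1@(4,5) p2@(5,1) p3@(3,5) p4@(3,2) -> at (1,5): 0 [-], cum=0
Step 1: p0@(3,1) p1@(3,5) p2@(4,1) p3@(2,5) p4@(2,2) -> at (1,5): 0 [-], cum=0
Step 2: p0@(2,1) p1@(2,5) p2@(3,1) p3@(1,5) p4@(1,2) -> at (1,5): 1 [p3], cum=1
Step 3: p0@(1,1) p1@(1,5) p2@(2,1) p3@ESC p4@ESC -> at (1,5): 1 [p1], cum=2
Step 4: p0@(0,1) p1@ESC p2@(1,1) p3@ESC p4@ESC -> at (1,5): 0 [-], cum=2
Step 5: p0@ESC p1@ESC p2@(0,1) p3@ESC p4@ESC -> at (1,5): 0 [-], cum=2
Step 6: p0@ESC p1@ESC p2@ESC p3@ESC p4@ESC -> at (1,5): 0 [-], cum=2
Total visits = 2

Answer: 2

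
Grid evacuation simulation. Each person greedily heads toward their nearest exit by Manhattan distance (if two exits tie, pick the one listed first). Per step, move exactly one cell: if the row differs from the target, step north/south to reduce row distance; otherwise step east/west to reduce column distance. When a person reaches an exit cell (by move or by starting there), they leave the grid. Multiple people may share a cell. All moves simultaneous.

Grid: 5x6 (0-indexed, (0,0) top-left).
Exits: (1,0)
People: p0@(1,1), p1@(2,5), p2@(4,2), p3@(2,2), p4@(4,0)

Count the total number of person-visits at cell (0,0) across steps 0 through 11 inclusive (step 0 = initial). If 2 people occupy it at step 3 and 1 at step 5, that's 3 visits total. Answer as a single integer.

Step 0: p0@(1,1) p1@(2,5) p2@(4,2) p3@(2,2) p4@(4,0) -> at (0,0): 0 [-], cum=0
Step 1: p0@ESC p1@(1,5) p2@(3,2) p3@(1,2) p4@(3,0) -> at (0,0): 0 [-], cum=0
Step 2: p0@ESC p1@(1,4) p2@(2,2) p3@(1,1) p4@(2,0) -> at (0,0): 0 [-], cum=0
Step 3: p0@ESC p1@(1,3) p2@(1,2) p3@ESC p4@ESC -> at (0,0): 0 [-], cum=0
Step 4: p0@ESC p1@(1,2) p2@(1,1) p3@ESC p4@ESC -> at (0,0): 0 [-], cum=0
Step 5: p0@ESC p1@(1,1) p2@ESC p3@ESC p4@ESC -> at (0,0): 0 [-], cum=0
Step 6: p0@ESC p1@ESC p2@ESC p3@ESC p4@ESC -> at (0,0): 0 [-], cum=0
Total visits = 0

Answer: 0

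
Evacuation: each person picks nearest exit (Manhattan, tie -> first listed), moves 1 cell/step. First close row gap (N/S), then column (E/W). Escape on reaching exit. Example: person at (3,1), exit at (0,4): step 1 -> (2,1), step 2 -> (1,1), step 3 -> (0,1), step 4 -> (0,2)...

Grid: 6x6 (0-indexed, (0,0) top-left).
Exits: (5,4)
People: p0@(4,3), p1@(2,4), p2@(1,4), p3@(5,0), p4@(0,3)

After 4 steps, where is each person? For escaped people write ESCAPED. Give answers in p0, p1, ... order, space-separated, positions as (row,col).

Step 1: p0:(4,3)->(5,3) | p1:(2,4)->(3,4) | p2:(1,4)->(2,4) | p3:(5,0)->(5,1) | p4:(0,3)->(1,3)
Step 2: p0:(5,3)->(5,4)->EXIT | p1:(3,4)->(4,4) | p2:(2,4)->(3,4) | p3:(5,1)->(5,2) | p4:(1,3)->(2,3)
Step 3: p0:escaped | p1:(4,4)->(5,4)->EXIT | p2:(3,4)->(4,4) | p3:(5,2)->(5,3) | p4:(2,3)->(3,3)
Step 4: p0:escaped | p1:escaped | p2:(4,4)->(5,4)->EXIT | p3:(5,3)->(5,4)->EXIT | p4:(3,3)->(4,3)

ESCAPED ESCAPED ESCAPED ESCAPED (4,3)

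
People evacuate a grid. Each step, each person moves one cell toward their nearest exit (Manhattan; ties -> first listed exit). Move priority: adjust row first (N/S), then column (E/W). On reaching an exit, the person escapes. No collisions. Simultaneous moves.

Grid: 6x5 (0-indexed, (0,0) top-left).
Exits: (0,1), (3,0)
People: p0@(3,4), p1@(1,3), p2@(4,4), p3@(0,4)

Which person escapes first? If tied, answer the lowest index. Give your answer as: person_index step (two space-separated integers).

Step 1: p0:(3,4)->(3,3) | p1:(1,3)->(0,3) | p2:(4,4)->(3,4) | p3:(0,4)->(0,3)
Step 2: p0:(3,3)->(3,2) | p1:(0,3)->(0,2) | p2:(3,4)->(3,3) | p3:(0,3)->(0,2)
Step 3: p0:(3,2)->(3,1) | p1:(0,2)->(0,1)->EXIT | p2:(3,3)->(3,2) | p3:(0,2)->(0,1)->EXIT
Step 4: p0:(3,1)->(3,0)->EXIT | p1:escaped | p2:(3,2)->(3,1) | p3:escaped
Step 5: p0:escaped | p1:escaped | p2:(3,1)->(3,0)->EXIT | p3:escaped
Exit steps: [4, 3, 5, 3]
First to escape: p1 at step 3

Answer: 1 3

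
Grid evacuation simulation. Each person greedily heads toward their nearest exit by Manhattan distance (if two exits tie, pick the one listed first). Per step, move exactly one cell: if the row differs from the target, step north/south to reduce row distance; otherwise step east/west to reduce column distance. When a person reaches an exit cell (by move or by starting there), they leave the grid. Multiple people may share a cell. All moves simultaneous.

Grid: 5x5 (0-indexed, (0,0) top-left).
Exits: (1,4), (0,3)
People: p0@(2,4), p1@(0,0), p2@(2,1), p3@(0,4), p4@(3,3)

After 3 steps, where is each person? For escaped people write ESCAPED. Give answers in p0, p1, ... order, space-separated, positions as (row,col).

Step 1: p0:(2,4)->(1,4)->EXIT | p1:(0,0)->(0,1) | p2:(2,1)->(1,1) | p3:(0,4)->(1,4)->EXIT | p4:(3,3)->(2,3)
Step 2: p0:escaped | p1:(0,1)->(0,2) | p2:(1,1)->(1,2) | p3:escaped | p4:(2,3)->(1,3)
Step 3: p0:escaped | p1:(0,2)->(0,3)->EXIT | p2:(1,2)->(1,3) | p3:escaped | p4:(1,3)->(1,4)->EXIT

ESCAPED ESCAPED (1,3) ESCAPED ESCAPED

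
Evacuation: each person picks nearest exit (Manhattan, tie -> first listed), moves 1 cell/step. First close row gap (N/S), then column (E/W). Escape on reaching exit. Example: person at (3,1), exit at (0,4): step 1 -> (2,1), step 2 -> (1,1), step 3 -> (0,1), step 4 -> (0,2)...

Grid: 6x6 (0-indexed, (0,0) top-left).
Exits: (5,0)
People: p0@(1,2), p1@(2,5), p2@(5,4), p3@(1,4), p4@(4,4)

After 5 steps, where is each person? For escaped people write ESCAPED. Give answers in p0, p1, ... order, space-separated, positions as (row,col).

Step 1: p0:(1,2)->(2,2) | p1:(2,5)->(3,5) | p2:(5,4)->(5,3) | p3:(1,4)->(2,4) | p4:(4,4)->(5,4)
Step 2: p0:(2,2)->(3,2) | p1:(3,5)->(4,5) | p2:(5,3)->(5,2) | p3:(2,4)->(3,4) | p4:(5,4)->(5,3)
Step 3: p0:(3,2)->(4,2) | p1:(4,5)->(5,5) | p2:(5,2)->(5,1) | p3:(3,4)->(4,4) | p4:(5,3)->(5,2)
Step 4: p0:(4,2)->(5,2) | p1:(5,5)->(5,4) | p2:(5,1)->(5,0)->EXIT | p3:(4,4)->(5,4) | p4:(5,2)->(5,1)
Step 5: p0:(5,2)->(5,1) | p1:(5,4)->(5,3) | p2:escaped | p3:(5,4)->(5,3) | p4:(5,1)->(5,0)->EXIT

(5,1) (5,3) ESCAPED (5,3) ESCAPED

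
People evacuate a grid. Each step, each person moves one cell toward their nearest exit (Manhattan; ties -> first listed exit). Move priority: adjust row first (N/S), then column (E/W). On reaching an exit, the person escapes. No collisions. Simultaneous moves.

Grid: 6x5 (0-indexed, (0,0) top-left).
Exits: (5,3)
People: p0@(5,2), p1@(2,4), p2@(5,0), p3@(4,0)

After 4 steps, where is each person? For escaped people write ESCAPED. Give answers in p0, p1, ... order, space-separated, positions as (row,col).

Step 1: p0:(5,2)->(5,3)->EXIT | p1:(2,4)->(3,4) | p2:(5,0)->(5,1) | p3:(4,0)->(5,0)
Step 2: p0:escaped | p1:(3,4)->(4,4) | p2:(5,1)->(5,2) | p3:(5,0)->(5,1)
Step 3: p0:escaped | p1:(4,4)->(5,4) | p2:(5,2)->(5,3)->EXIT | p3:(5,1)->(5,2)
Step 4: p0:escaped | p1:(5,4)->(5,3)->EXIT | p2:escaped | p3:(5,2)->(5,3)->EXIT

ESCAPED ESCAPED ESCAPED ESCAPED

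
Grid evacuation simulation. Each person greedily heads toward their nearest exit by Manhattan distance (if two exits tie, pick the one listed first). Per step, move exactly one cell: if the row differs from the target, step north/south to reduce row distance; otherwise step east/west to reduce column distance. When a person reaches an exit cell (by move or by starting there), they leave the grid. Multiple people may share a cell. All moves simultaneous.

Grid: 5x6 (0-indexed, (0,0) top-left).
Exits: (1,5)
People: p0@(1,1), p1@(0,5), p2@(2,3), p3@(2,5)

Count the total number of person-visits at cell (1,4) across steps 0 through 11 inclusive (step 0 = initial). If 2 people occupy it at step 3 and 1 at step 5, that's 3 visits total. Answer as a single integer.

Answer: 2

Derivation:
Step 0: p0@(1,1) p1@(0,5) p2@(2,3) p3@(2,5) -> at (1,4): 0 [-], cum=0
Step 1: p0@(1,2) p1@ESC p2@(1,3) p3@ESC -> at (1,4): 0 [-], cum=0
Step 2: p0@(1,3) p1@ESC p2@(1,4) p3@ESC -> at (1,4): 1 [p2], cum=1
Step 3: p0@(1,4) p1@ESC p2@ESC p3@ESC -> at (1,4): 1 [p0], cum=2
Step 4: p0@ESC p1@ESC p2@ESC p3@ESC -> at (1,4): 0 [-], cum=2
Total visits = 2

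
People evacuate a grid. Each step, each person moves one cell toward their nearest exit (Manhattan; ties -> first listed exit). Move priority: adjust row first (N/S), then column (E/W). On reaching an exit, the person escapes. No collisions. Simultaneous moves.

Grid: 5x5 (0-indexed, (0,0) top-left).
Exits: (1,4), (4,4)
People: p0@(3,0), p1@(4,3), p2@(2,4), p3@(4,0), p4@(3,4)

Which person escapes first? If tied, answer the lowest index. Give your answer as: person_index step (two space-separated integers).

Answer: 1 1

Derivation:
Step 1: p0:(3,0)->(4,0) | p1:(4,3)->(4,4)->EXIT | p2:(2,4)->(1,4)->EXIT | p3:(4,0)->(4,1) | p4:(3,4)->(4,4)->EXIT
Step 2: p0:(4,0)->(4,1) | p1:escaped | p2:escaped | p3:(4,1)->(4,2) | p4:escaped
Step 3: p0:(4,1)->(4,2) | p1:escaped | p2:escaped | p3:(4,2)->(4,3) | p4:escaped
Step 4: p0:(4,2)->(4,3) | p1:escaped | p2:escaped | p3:(4,3)->(4,4)->EXIT | p4:escaped
Step 5: p0:(4,3)->(4,4)->EXIT | p1:escaped | p2:escaped | p3:escaped | p4:escaped
Exit steps: [5, 1, 1, 4, 1]
First to escape: p1 at step 1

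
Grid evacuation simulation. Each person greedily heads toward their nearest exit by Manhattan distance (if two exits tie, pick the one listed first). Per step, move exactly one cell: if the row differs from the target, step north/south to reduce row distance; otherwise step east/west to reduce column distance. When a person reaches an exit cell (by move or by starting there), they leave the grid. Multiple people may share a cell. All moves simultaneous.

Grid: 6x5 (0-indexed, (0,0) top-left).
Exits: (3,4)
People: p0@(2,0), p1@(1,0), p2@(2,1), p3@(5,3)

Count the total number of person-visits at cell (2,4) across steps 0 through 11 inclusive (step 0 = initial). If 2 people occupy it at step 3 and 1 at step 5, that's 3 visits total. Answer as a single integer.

Step 0: p0@(2,0) p1@(1,0) p2@(2,1) p3@(5,3) -> at (2,4): 0 [-], cum=0
Step 1: p0@(3,0) p1@(2,0) p2@(3,1) p3@(4,3) -> at (2,4): 0 [-], cum=0
Step 2: p0@(3,1) p1@(3,0) p2@(3,2) p3@(3,3) -> at (2,4): 0 [-], cum=0
Step 3: p0@(3,2) p1@(3,1) p2@(3,3) p3@ESC -> at (2,4): 0 [-], cum=0
Step 4: p0@(3,3) p1@(3,2) p2@ESC p3@ESC -> at (2,4): 0 [-], cum=0
Step 5: p0@ESC p1@(3,3) p2@ESC p3@ESC -> at (2,4): 0 [-], cum=0
Step 6: p0@ESC p1@ESC p2@ESC p3@ESC -> at (2,4): 0 [-], cum=0
Total visits = 0

Answer: 0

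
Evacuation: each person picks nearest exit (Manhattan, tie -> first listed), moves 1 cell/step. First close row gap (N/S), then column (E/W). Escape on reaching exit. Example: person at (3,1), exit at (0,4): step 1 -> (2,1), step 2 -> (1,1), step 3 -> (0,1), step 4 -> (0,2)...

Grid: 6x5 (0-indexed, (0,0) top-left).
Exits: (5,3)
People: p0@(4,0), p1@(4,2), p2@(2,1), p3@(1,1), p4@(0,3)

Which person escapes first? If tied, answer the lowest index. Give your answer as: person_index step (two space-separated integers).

Answer: 1 2

Derivation:
Step 1: p0:(4,0)->(5,0) | p1:(4,2)->(5,2) | p2:(2,1)->(3,1) | p3:(1,1)->(2,1) | p4:(0,3)->(1,3)
Step 2: p0:(5,0)->(5,1) | p1:(5,2)->(5,3)->EXIT | p2:(3,1)->(4,1) | p3:(2,1)->(3,1) | p4:(1,3)->(2,3)
Step 3: p0:(5,1)->(5,2) | p1:escaped | p2:(4,1)->(5,1) | p3:(3,1)->(4,1) | p4:(2,3)->(3,3)
Step 4: p0:(5,2)->(5,3)->EXIT | p1:escaped | p2:(5,1)->(5,2) | p3:(4,1)->(5,1) | p4:(3,3)->(4,3)
Step 5: p0:escaped | p1:escaped | p2:(5,2)->(5,3)->EXIT | p3:(5,1)->(5,2) | p4:(4,3)->(5,3)->EXIT
Step 6: p0:escaped | p1:escaped | p2:escaped | p3:(5,2)->(5,3)->EXIT | p4:escaped
Exit steps: [4, 2, 5, 6, 5]
First to escape: p1 at step 2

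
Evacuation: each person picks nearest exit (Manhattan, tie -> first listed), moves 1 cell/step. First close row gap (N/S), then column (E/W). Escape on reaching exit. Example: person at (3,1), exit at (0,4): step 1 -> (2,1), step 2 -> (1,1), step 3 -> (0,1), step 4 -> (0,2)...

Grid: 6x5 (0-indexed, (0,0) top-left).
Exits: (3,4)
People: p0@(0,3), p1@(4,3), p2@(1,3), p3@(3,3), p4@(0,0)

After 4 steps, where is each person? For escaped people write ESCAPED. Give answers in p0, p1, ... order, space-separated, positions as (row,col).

Step 1: p0:(0,3)->(1,3) | p1:(4,3)->(3,3) | p2:(1,3)->(2,3) | p3:(3,3)->(3,4)->EXIT | p4:(0,0)->(1,0)
Step 2: p0:(1,3)->(2,3) | p1:(3,3)->(3,4)->EXIT | p2:(2,3)->(3,3) | p3:escaped | p4:(1,0)->(2,0)
Step 3: p0:(2,3)->(3,3) | p1:escaped | p2:(3,3)->(3,4)->EXIT | p3:escaped | p4:(2,0)->(3,0)
Step 4: p0:(3,3)->(3,4)->EXIT | p1:escaped | p2:escaped | p3:escaped | p4:(3,0)->(3,1)

ESCAPED ESCAPED ESCAPED ESCAPED (3,1)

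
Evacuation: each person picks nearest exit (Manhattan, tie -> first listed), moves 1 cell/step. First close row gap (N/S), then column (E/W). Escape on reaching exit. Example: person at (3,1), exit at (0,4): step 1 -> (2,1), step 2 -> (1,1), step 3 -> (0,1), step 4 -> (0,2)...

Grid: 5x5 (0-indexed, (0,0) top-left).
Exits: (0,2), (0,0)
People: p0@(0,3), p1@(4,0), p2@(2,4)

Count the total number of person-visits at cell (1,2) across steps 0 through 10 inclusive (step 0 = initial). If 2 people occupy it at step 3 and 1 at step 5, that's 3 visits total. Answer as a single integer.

Step 0: p0@(0,3) p1@(4,0) p2@(2,4) -> at (1,2): 0 [-], cum=0
Step 1: p0@ESC p1@(3,0) p2@(1,4) -> at (1,2): 0 [-], cum=0
Step 2: p0@ESC p1@(2,0) p2@(0,4) -> at (1,2): 0 [-], cum=0
Step 3: p0@ESC p1@(1,0) p2@(0,3) -> at (1,2): 0 [-], cum=0
Step 4: p0@ESC p1@ESC p2@ESC -> at (1,2): 0 [-], cum=0
Total visits = 0

Answer: 0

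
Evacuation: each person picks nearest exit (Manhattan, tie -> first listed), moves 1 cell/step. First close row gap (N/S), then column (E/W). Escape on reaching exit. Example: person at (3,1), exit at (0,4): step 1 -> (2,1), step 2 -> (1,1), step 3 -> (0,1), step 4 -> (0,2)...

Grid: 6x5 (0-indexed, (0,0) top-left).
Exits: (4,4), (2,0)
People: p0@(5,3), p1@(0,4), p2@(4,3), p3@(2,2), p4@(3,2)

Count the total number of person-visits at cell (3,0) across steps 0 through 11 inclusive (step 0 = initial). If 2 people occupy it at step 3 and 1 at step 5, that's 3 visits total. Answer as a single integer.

Step 0: p0@(5,3) p1@(0,4) p2@(4,3) p3@(2,2) p4@(3,2) -> at (3,0): 0 [-], cum=0
Step 1: p0@(4,3) p1@(1,4) p2@ESC p3@(2,1) p4@(4,2) -> at (3,0): 0 [-], cum=0
Step 2: p0@ESC p1@(2,4) p2@ESC p3@ESC p4@(4,3) -> at (3,0): 0 [-], cum=0
Step 3: p0@ESC p1@(3,4) p2@ESC p3@ESC p4@ESC -> at (3,0): 0 [-], cum=0
Step 4: p0@ESC p1@ESC p2@ESC p3@ESC p4@ESC -> at (3,0): 0 [-], cum=0
Total visits = 0

Answer: 0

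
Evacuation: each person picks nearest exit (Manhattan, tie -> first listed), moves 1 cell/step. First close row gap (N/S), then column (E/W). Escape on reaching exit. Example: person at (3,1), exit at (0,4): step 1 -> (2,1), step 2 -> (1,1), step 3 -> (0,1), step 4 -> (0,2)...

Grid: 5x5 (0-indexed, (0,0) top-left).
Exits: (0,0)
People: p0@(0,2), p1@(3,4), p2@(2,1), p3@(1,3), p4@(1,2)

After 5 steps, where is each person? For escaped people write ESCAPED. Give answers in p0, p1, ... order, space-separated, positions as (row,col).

Step 1: p0:(0,2)->(0,1) | p1:(3,4)->(2,4) | p2:(2,1)->(1,1) | p3:(1,3)->(0,3) | p4:(1,2)->(0,2)
Step 2: p0:(0,1)->(0,0)->EXIT | p1:(2,4)->(1,4) | p2:(1,1)->(0,1) | p3:(0,3)->(0,2) | p4:(0,2)->(0,1)
Step 3: p0:escaped | p1:(1,4)->(0,4) | p2:(0,1)->(0,0)->EXIT | p3:(0,2)->(0,1) | p4:(0,1)->(0,0)->EXIT
Step 4: p0:escaped | p1:(0,4)->(0,3) | p2:escaped | p3:(0,1)->(0,0)->EXIT | p4:escaped
Step 5: p0:escaped | p1:(0,3)->(0,2) | p2:escaped | p3:escaped | p4:escaped

ESCAPED (0,2) ESCAPED ESCAPED ESCAPED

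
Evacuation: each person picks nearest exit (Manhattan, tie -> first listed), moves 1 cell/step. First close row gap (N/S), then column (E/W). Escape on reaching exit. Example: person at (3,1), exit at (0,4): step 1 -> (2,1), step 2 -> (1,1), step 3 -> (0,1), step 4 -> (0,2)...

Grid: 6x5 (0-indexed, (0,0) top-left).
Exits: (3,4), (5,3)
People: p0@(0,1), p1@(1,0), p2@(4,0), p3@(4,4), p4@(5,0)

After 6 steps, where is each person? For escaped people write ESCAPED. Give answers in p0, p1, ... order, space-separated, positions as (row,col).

Step 1: p0:(0,1)->(1,1) | p1:(1,0)->(2,0) | p2:(4,0)->(5,0) | p3:(4,4)->(3,4)->EXIT | p4:(5,0)->(5,1)
Step 2: p0:(1,1)->(2,1) | p1:(2,0)->(3,0) | p2:(5,0)->(5,1) | p3:escaped | p4:(5,1)->(5,2)
Step 3: p0:(2,1)->(3,1) | p1:(3,0)->(3,1) | p2:(5,1)->(5,2) | p3:escaped | p4:(5,2)->(5,3)->EXIT
Step 4: p0:(3,1)->(3,2) | p1:(3,1)->(3,2) | p2:(5,2)->(5,3)->EXIT | p3:escaped | p4:escaped
Step 5: p0:(3,2)->(3,3) | p1:(3,2)->(3,3) | p2:escaped | p3:escaped | p4:escaped
Step 6: p0:(3,3)->(3,4)->EXIT | p1:(3,3)->(3,4)->EXIT | p2:escaped | p3:escaped | p4:escaped

ESCAPED ESCAPED ESCAPED ESCAPED ESCAPED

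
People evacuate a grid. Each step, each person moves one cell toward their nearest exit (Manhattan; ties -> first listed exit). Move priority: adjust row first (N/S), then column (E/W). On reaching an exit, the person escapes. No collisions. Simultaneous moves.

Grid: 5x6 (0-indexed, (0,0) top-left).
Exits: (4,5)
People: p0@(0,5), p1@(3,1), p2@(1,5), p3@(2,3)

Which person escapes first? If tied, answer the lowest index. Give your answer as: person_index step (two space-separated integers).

Step 1: p0:(0,5)->(1,5) | p1:(3,1)->(4,1) | p2:(1,5)->(2,5) | p3:(2,3)->(3,3)
Step 2: p0:(1,5)->(2,5) | p1:(4,1)->(4,2) | p2:(2,5)->(3,5) | p3:(3,3)->(4,3)
Step 3: p0:(2,5)->(3,5) | p1:(4,2)->(4,3) | p2:(3,5)->(4,5)->EXIT | p3:(4,3)->(4,4)
Step 4: p0:(3,5)->(4,5)->EXIT | p1:(4,3)->(4,4) | p2:escaped | p3:(4,4)->(4,5)->EXIT
Step 5: p0:escaped | p1:(4,4)->(4,5)->EXIT | p2:escaped | p3:escaped
Exit steps: [4, 5, 3, 4]
First to escape: p2 at step 3

Answer: 2 3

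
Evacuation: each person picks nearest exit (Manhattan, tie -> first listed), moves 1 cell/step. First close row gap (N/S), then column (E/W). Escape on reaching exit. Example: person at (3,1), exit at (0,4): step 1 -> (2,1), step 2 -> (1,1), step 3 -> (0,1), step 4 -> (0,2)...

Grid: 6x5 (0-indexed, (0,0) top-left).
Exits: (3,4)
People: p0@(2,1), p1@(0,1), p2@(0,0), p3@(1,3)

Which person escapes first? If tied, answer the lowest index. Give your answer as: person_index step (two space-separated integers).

Step 1: p0:(2,1)->(3,1) | p1:(0,1)->(1,1) | p2:(0,0)->(1,0) | p3:(1,3)->(2,3)
Step 2: p0:(3,1)->(3,2) | p1:(1,1)->(2,1) | p2:(1,0)->(2,0) | p3:(2,3)->(3,3)
Step 3: p0:(3,2)->(3,3) | p1:(2,1)->(3,1) | p2:(2,0)->(3,0) | p3:(3,3)->(3,4)->EXIT
Step 4: p0:(3,3)->(3,4)->EXIT | p1:(3,1)->(3,2) | p2:(3,0)->(3,1) | p3:escaped
Step 5: p0:escaped | p1:(3,2)->(3,3) | p2:(3,1)->(3,2) | p3:escaped
Step 6: p0:escaped | p1:(3,3)->(3,4)->EXIT | p2:(3,2)->(3,3) | p3:escaped
Step 7: p0:escaped | p1:escaped | p2:(3,3)->(3,4)->EXIT | p3:escaped
Exit steps: [4, 6, 7, 3]
First to escape: p3 at step 3

Answer: 3 3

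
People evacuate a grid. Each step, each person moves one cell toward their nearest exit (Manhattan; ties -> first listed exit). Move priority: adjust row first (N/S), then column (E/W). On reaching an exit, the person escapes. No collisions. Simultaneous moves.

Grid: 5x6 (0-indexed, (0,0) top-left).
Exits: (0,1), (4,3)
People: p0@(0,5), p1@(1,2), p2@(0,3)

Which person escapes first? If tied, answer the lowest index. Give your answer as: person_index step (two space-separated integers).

Answer: 1 2

Derivation:
Step 1: p0:(0,5)->(0,4) | p1:(1,2)->(0,2) | p2:(0,3)->(0,2)
Step 2: p0:(0,4)->(0,3) | p1:(0,2)->(0,1)->EXIT | p2:(0,2)->(0,1)->EXIT
Step 3: p0:(0,3)->(0,2) | p1:escaped | p2:escaped
Step 4: p0:(0,2)->(0,1)->EXIT | p1:escaped | p2:escaped
Exit steps: [4, 2, 2]
First to escape: p1 at step 2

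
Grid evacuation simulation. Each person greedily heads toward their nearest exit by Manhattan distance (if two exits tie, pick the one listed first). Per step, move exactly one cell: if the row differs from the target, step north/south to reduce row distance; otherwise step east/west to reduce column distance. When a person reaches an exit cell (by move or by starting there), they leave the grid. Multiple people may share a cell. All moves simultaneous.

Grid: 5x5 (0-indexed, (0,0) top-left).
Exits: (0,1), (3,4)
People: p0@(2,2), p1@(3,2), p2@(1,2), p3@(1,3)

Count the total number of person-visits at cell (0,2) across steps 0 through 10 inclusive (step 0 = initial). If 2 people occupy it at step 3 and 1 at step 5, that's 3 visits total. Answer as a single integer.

Step 0: p0@(2,2) p1@(3,2) p2@(1,2) p3@(1,3) -> at (0,2): 0 [-], cum=0
Step 1: p0@(1,2) p1@(3,3) p2@(0,2) p3@(0,3) -> at (0,2): 1 [p2], cum=1
Step 2: p0@(0,2) p1@ESC p2@ESC p3@(0,2) -> at (0,2): 2 [p0,p3], cum=3
Step 3: p0@ESC p1@ESC p2@ESC p3@ESC -> at (0,2): 0 [-], cum=3
Total visits = 3

Answer: 3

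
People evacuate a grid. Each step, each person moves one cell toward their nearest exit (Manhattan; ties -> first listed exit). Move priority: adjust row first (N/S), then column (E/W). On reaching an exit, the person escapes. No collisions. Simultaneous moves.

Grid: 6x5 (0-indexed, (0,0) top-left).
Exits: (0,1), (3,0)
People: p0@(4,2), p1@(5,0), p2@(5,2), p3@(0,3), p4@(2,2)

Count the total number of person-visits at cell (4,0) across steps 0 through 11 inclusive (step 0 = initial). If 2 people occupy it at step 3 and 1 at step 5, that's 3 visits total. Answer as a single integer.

Step 0: p0@(4,2) p1@(5,0) p2@(5,2) p3@(0,3) p4@(2,2) -> at (4,0): 0 [-], cum=0
Step 1: p0@(3,2) p1@(4,0) p2@(4,2) p3@(0,2) p4@(1,2) -> at (4,0): 1 [p1], cum=1
Step 2: p0@(3,1) p1@ESC p2@(3,2) p3@ESC p4@(0,2) -> at (4,0): 0 [-], cum=1
Step 3: p0@ESC p1@ESC p2@(3,1) p3@ESC p4@ESC -> at (4,0): 0 [-], cum=1
Step 4: p0@ESC p1@ESC p2@ESC p3@ESC p4@ESC -> at (4,0): 0 [-], cum=1
Total visits = 1

Answer: 1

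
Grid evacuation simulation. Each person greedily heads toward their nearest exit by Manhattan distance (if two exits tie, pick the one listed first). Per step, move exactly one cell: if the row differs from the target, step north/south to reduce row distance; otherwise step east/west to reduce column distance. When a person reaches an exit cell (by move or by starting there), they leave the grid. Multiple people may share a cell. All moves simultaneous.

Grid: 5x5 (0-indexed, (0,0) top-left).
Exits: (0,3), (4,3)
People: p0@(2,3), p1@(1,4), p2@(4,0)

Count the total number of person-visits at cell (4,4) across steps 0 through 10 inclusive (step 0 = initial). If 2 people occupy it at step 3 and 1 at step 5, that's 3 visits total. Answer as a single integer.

Answer: 0

Derivation:
Step 0: p0@(2,3) p1@(1,4) p2@(4,0) -> at (4,4): 0 [-], cum=0
Step 1: p0@(1,3) p1@(0,4) p2@(4,1) -> at (4,4): 0 [-], cum=0
Step 2: p0@ESC p1@ESC p2@(4,2) -> at (4,4): 0 [-], cum=0
Step 3: p0@ESC p1@ESC p2@ESC -> at (4,4): 0 [-], cum=0
Total visits = 0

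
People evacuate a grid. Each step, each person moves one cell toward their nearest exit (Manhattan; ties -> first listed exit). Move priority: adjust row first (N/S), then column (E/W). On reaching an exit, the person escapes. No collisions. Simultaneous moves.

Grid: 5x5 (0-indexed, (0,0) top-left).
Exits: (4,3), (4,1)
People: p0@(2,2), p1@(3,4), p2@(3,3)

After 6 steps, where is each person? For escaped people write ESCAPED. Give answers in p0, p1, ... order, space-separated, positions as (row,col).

Step 1: p0:(2,2)->(3,2) | p1:(3,4)->(4,4) | p2:(3,3)->(4,3)->EXIT
Step 2: p0:(3,2)->(4,2) | p1:(4,4)->(4,3)->EXIT | p2:escaped
Step 3: p0:(4,2)->(4,3)->EXIT | p1:escaped | p2:escaped

ESCAPED ESCAPED ESCAPED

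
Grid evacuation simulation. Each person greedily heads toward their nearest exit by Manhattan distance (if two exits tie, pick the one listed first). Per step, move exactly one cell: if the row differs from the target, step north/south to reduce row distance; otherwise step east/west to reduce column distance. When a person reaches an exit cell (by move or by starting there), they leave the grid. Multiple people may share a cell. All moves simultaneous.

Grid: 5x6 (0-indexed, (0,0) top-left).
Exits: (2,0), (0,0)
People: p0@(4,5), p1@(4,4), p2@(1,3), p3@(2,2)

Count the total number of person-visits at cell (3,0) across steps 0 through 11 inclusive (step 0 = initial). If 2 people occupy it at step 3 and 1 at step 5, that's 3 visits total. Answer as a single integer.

Answer: 0

Derivation:
Step 0: p0@(4,5) p1@(4,4) p2@(1,3) p3@(2,2) -> at (3,0): 0 [-], cum=0
Step 1: p0@(3,5) p1@(3,4) p2@(2,3) p3@(2,1) -> at (3,0): 0 [-], cum=0
Step 2: p0@(2,5) p1@(2,4) p2@(2,2) p3@ESC -> at (3,0): 0 [-], cum=0
Step 3: p0@(2,4) p1@(2,3) p2@(2,1) p3@ESC -> at (3,0): 0 [-], cum=0
Step 4: p0@(2,3) p1@(2,2) p2@ESC p3@ESC -> at (3,0): 0 [-], cum=0
Step 5: p0@(2,2) p1@(2,1) p2@ESC p3@ESC -> at (3,0): 0 [-], cum=0
Step 6: p0@(2,1) p1@ESC p2@ESC p3@ESC -> at (3,0): 0 [-], cum=0
Step 7: p0@ESC p1@ESC p2@ESC p3@ESC -> at (3,0): 0 [-], cum=0
Total visits = 0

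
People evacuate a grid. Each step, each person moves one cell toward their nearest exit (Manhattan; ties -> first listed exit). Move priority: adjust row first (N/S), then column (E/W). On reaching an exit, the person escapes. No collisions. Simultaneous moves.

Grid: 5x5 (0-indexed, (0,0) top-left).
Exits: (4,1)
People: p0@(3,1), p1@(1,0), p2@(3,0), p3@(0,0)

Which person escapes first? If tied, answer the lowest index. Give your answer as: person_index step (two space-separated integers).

Answer: 0 1

Derivation:
Step 1: p0:(3,1)->(4,1)->EXIT | p1:(1,0)->(2,0) | p2:(3,0)->(4,0) | p3:(0,0)->(1,0)
Step 2: p0:escaped | p1:(2,0)->(3,0) | p2:(4,0)->(4,1)->EXIT | p3:(1,0)->(2,0)
Step 3: p0:escaped | p1:(3,0)->(4,0) | p2:escaped | p3:(2,0)->(3,0)
Step 4: p0:escaped | p1:(4,0)->(4,1)->EXIT | p2:escaped | p3:(3,0)->(4,0)
Step 5: p0:escaped | p1:escaped | p2:escaped | p3:(4,0)->(4,1)->EXIT
Exit steps: [1, 4, 2, 5]
First to escape: p0 at step 1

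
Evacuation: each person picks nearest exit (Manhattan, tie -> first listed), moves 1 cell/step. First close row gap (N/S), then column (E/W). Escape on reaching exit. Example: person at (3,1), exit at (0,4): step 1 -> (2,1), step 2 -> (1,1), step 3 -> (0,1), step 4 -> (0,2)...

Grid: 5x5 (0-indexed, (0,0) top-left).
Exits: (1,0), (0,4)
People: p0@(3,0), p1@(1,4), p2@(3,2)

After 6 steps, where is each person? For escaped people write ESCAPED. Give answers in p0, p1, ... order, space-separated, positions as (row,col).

Step 1: p0:(3,0)->(2,0) | p1:(1,4)->(0,4)->EXIT | p2:(3,2)->(2,2)
Step 2: p0:(2,0)->(1,0)->EXIT | p1:escaped | p2:(2,2)->(1,2)
Step 3: p0:escaped | p1:escaped | p2:(1,2)->(1,1)
Step 4: p0:escaped | p1:escaped | p2:(1,1)->(1,0)->EXIT

ESCAPED ESCAPED ESCAPED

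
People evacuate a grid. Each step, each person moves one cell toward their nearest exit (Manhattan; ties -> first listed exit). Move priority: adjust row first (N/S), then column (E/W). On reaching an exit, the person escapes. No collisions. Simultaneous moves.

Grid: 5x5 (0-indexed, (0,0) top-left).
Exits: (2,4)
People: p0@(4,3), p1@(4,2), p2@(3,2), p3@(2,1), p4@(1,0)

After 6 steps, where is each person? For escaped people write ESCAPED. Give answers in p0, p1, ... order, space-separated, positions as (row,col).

Step 1: p0:(4,3)->(3,3) | p1:(4,2)->(3,2) | p2:(3,2)->(2,2) | p3:(2,1)->(2,2) | p4:(1,0)->(2,0)
Step 2: p0:(3,3)->(2,3) | p1:(3,2)->(2,2) | p2:(2,2)->(2,3) | p3:(2,2)->(2,3) | p4:(2,0)->(2,1)
Step 3: p0:(2,3)->(2,4)->EXIT | p1:(2,2)->(2,3) | p2:(2,3)->(2,4)->EXIT | p3:(2,3)->(2,4)->EXIT | p4:(2,1)->(2,2)
Step 4: p0:escaped | p1:(2,3)->(2,4)->EXIT | p2:escaped | p3:escaped | p4:(2,2)->(2,3)
Step 5: p0:escaped | p1:escaped | p2:escaped | p3:escaped | p4:(2,3)->(2,4)->EXIT

ESCAPED ESCAPED ESCAPED ESCAPED ESCAPED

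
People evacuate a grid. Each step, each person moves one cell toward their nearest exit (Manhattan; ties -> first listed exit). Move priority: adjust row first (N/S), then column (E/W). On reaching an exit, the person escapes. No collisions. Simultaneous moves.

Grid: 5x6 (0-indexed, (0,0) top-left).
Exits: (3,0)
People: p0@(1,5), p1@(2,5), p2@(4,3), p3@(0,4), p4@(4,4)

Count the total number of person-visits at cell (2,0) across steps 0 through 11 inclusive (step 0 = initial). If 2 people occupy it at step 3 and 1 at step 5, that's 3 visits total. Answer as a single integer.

Step 0: p0@(1,5) p1@(2,5) p2@(4,3) p3@(0,4) p4@(4,4) -> at (2,0): 0 [-], cum=0
Step 1: p0@(2,5) p1@(3,5) p2@(3,3) p3@(1,4) p4@(3,4) -> at (2,0): 0 [-], cum=0
Step 2: p0@(3,5) p1@(3,4) p2@(3,2) p3@(2,4) p4@(3,3) -> at (2,0): 0 [-], cum=0
Step 3: p0@(3,4) p1@(3,3) p2@(3,1) p3@(3,4) p4@(3,2) -> at (2,0): 0 [-], cum=0
Step 4: p0@(3,3) p1@(3,2) p2@ESC p3@(3,3) p4@(3,1) -> at (2,0): 0 [-], cum=0
Step 5: p0@(3,2) p1@(3,1) p2@ESC p3@(3,2) p4@ESC -> at (2,0): 0 [-], cum=0
Step 6: p0@(3,1) p1@ESC p2@ESC p3@(3,1) p4@ESC -> at (2,0): 0 [-], cum=0
Step 7: p0@ESC p1@ESC p2@ESC p3@ESC p4@ESC -> at (2,0): 0 [-], cum=0
Total visits = 0

Answer: 0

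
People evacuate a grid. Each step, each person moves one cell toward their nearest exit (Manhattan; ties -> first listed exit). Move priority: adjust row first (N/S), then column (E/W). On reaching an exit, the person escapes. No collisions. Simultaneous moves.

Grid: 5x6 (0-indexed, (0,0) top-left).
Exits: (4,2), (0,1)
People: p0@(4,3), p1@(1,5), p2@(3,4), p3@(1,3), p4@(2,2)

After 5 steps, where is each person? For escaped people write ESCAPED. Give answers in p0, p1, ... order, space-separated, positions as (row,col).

Step 1: p0:(4,3)->(4,2)->EXIT | p1:(1,5)->(0,5) | p2:(3,4)->(4,4) | p3:(1,3)->(0,3) | p4:(2,2)->(3,2)
Step 2: p0:escaped | p1:(0,5)->(0,4) | p2:(4,4)->(4,3) | p3:(0,3)->(0,2) | p4:(3,2)->(4,2)->EXIT
Step 3: p0:escaped | p1:(0,4)->(0,3) | p2:(4,3)->(4,2)->EXIT | p3:(0,2)->(0,1)->EXIT | p4:escaped
Step 4: p0:escaped | p1:(0,3)->(0,2) | p2:escaped | p3:escaped | p4:escaped
Step 5: p0:escaped | p1:(0,2)->(0,1)->EXIT | p2:escaped | p3:escaped | p4:escaped

ESCAPED ESCAPED ESCAPED ESCAPED ESCAPED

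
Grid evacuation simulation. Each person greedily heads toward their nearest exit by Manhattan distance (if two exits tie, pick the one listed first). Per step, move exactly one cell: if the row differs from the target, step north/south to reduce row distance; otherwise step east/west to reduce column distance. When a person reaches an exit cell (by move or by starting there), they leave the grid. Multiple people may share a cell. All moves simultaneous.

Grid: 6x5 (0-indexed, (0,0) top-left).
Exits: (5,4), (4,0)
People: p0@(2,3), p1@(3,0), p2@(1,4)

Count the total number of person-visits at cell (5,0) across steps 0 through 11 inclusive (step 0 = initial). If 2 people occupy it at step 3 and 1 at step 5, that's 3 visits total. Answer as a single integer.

Step 0: p0@(2,3) p1@(3,0) p2@(1,4) -> at (5,0): 0 [-], cum=0
Step 1: p0@(3,3) p1@ESC p2@(2,4) -> at (5,0): 0 [-], cum=0
Step 2: p0@(4,3) p1@ESC p2@(3,4) -> at (5,0): 0 [-], cum=0
Step 3: p0@(5,3) p1@ESC p2@(4,4) -> at (5,0): 0 [-], cum=0
Step 4: p0@ESC p1@ESC p2@ESC -> at (5,0): 0 [-], cum=0
Total visits = 0

Answer: 0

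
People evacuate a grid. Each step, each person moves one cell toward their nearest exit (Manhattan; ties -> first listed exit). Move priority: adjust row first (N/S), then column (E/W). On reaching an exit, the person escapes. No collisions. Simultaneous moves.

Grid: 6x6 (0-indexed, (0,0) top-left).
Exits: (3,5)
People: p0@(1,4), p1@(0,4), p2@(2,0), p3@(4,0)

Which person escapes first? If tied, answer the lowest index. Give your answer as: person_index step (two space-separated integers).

Answer: 0 3

Derivation:
Step 1: p0:(1,4)->(2,4) | p1:(0,4)->(1,4) | p2:(2,0)->(3,0) | p3:(4,0)->(3,0)
Step 2: p0:(2,4)->(3,4) | p1:(1,4)->(2,4) | p2:(3,0)->(3,1) | p3:(3,0)->(3,1)
Step 3: p0:(3,4)->(3,5)->EXIT | p1:(2,4)->(3,4) | p2:(3,1)->(3,2) | p3:(3,1)->(3,2)
Step 4: p0:escaped | p1:(3,4)->(3,5)->EXIT | p2:(3,2)->(3,3) | p3:(3,2)->(3,3)
Step 5: p0:escaped | p1:escaped | p2:(3,3)->(3,4) | p3:(3,3)->(3,4)
Step 6: p0:escaped | p1:escaped | p2:(3,4)->(3,5)->EXIT | p3:(3,4)->(3,5)->EXIT
Exit steps: [3, 4, 6, 6]
First to escape: p0 at step 3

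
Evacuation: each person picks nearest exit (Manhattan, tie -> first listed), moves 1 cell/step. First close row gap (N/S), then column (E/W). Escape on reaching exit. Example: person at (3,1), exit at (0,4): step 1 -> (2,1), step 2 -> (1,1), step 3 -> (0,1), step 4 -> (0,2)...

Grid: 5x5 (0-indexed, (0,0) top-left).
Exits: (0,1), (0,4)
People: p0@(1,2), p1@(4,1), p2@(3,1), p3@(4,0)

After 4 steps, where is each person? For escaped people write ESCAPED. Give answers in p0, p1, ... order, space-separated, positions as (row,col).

Step 1: p0:(1,2)->(0,2) | p1:(4,1)->(3,1) | p2:(3,1)->(2,1) | p3:(4,0)->(3,0)
Step 2: p0:(0,2)->(0,1)->EXIT | p1:(3,1)->(2,1) | p2:(2,1)->(1,1) | p3:(3,0)->(2,0)
Step 3: p0:escaped | p1:(2,1)->(1,1) | p2:(1,1)->(0,1)->EXIT | p3:(2,0)->(1,0)
Step 4: p0:escaped | p1:(1,1)->(0,1)->EXIT | p2:escaped | p3:(1,0)->(0,0)

ESCAPED ESCAPED ESCAPED (0,0)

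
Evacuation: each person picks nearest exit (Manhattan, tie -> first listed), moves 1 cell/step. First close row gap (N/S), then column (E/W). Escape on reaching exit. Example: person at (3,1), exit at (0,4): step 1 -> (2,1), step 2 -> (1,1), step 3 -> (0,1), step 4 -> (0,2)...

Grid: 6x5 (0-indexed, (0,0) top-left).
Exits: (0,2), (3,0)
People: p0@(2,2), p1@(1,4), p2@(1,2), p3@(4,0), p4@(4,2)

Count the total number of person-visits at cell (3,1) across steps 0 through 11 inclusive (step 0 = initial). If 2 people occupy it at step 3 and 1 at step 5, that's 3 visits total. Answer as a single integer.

Answer: 1

Derivation:
Step 0: p0@(2,2) p1@(1,4) p2@(1,2) p3@(4,0) p4@(4,2) -> at (3,1): 0 [-], cum=0
Step 1: p0@(1,2) p1@(0,4) p2@ESC p3@ESC p4@(3,2) -> at (3,1): 0 [-], cum=0
Step 2: p0@ESC p1@(0,3) p2@ESC p3@ESC p4@(3,1) -> at (3,1): 1 [p4], cum=1
Step 3: p0@ESC p1@ESC p2@ESC p3@ESC p4@ESC -> at (3,1): 0 [-], cum=1
Total visits = 1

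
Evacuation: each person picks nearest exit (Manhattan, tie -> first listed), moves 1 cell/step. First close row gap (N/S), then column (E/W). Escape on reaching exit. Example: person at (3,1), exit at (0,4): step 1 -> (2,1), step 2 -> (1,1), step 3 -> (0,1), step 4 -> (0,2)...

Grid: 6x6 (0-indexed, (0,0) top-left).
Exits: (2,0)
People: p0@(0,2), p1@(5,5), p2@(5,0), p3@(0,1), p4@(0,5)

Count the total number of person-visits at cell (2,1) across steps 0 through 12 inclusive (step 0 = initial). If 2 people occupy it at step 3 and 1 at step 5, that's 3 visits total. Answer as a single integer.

Answer: 4

Derivation:
Step 0: p0@(0,2) p1@(5,5) p2@(5,0) p3@(0,1) p4@(0,5) -> at (2,1): 0 [-], cum=0
Step 1: p0@(1,2) p1@(4,5) p2@(4,0) p3@(1,1) p4@(1,5) -> at (2,1): 0 [-], cum=0
Step 2: p0@(2,2) p1@(3,5) p2@(3,0) p3@(2,1) p4@(2,5) -> at (2,1): 1 [p3], cum=1
Step 3: p0@(2,1) p1@(2,5) p2@ESC p3@ESC p4@(2,4) -> at (2,1): 1 [p0], cum=2
Step 4: p0@ESC p1@(2,4) p2@ESC p3@ESC p4@(2,3) -> at (2,1): 0 [-], cum=2
Step 5: p0@ESC p1@(2,3) p2@ESC p3@ESC p4@(2,2) -> at (2,1): 0 [-], cum=2
Step 6: p0@ESC p1@(2,2) p2@ESC p3@ESC p4@(2,1) -> at (2,1): 1 [p4], cum=3
Step 7: p0@ESC p1@(2,1) p2@ESC p3@ESC p4@ESC -> at (2,1): 1 [p1], cum=4
Step 8: p0@ESC p1@ESC p2@ESC p3@ESC p4@ESC -> at (2,1): 0 [-], cum=4
Total visits = 4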